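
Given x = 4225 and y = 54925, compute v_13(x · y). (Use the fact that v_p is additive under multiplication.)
v_13(232058125) = 5

v_p(x) = 2 (factor: 4225 = 13^2 · 25); v_p(y) = 3 (factor: 54925 = 13^3 · 25). Additivity: v_p(xy) = v_p(x) + v_p(y) = 2 + 3 = 5. (Direct check: xy = 232058125 = 13^5 · (625).)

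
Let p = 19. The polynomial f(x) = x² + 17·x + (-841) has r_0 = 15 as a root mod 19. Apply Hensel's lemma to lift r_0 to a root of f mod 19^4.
r_3 = 61024 (mod 130321)

Hensel: r_{i+1} = r_i − f(r_i)·(f′(r_i))^{-1} mod 19^{i+2}, f′(x) = 2x + 17. Iterate:
  r_0 = 15 (mod 19)
  r_1 = 15 (mod 361)
  r_2 = 6152 (mod 6859)
  r_3 = 61024 (mod 130321)
Final: r = 61024 satisfies f(r) ≡ 0 mod 19^4.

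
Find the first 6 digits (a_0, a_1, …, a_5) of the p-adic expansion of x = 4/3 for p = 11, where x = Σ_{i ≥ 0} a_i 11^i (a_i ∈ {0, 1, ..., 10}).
(a_0, …, a_5) = (5, 7, 3, 7, 3, 7)

v_11(4/3) = 0 (numerator and denominator both coprime to 11), so x ∈ ℤ_11^×. Compute digits iteratively via a_i = x_i mod 11, x_{i+1} = (x_i − a_i)/11, with x_0 = x:
  x_0 = 4/3;  a_0 = 5;  x_1 = (x_0 − 5)/11 = -1/3
  x_1 = -1/3;  a_1 = 7;  x_2 = (x_1 − 7)/11 = -2/3
  x_2 = -2/3;  a_2 = 3;  x_3 = (x_2 − 3)/11 = -1/3
  x_3 = -1/3;  a_3 = 7;  x_4 = (x_3 − 7)/11 = -2/3
  x_4 = -2/3;  a_4 = 3;  x_5 = (x_4 − 3)/11 = -1/3
  x_5 = -1/3;  a_5 = 7;  x_6 = (x_5 − 7)/11 = -2/3
Digits: (5, 7, 3, 7, 3, 7).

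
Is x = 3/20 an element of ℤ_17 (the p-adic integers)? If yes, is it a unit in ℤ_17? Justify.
x ∈ ℤ_17^× (unit); v_17(x) = 0

ℤ_17 = {x ∈ ℚ_17 : v_17(x) ≥ 0} and ℤ_17^× = {x ∈ ℤ_17 : v_17(x) = 0}. Here v_17(3/20) = v_17(num) − v_17(den) = 0; compare against these criteria.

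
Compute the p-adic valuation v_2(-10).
v_2(-10) = 1

v_2(n) is the largest exponent k such that 2^k divides n. Factor out: -10 = -2^1 · 5. (Sign doesn't affect v_p.) So v_2(-10) = 1.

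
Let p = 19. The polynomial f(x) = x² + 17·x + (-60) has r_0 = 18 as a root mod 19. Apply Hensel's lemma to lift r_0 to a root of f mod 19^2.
r_1 = 341 (mod 361)

Hensel: r_{i+1} = r_i − f(r_i)·(f′(r_i))^{-1} mod 19^{i+2}, f′(x) = 2x + 17. Iterate:
  r_0 = 18 (mod 19)
  r_1 = 341 (mod 361)
Final: r = 341 satisfies f(r) ≡ 0 mod 19^2.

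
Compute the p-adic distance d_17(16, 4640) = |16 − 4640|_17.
d_17(16, 4640) = 1/289

Step 1 — x − y = 16 − 4640 = -4624. Step 2 — v_17(-4624) = 2 (factor: -4624 = −(17^2 · 16); the sign does not affect v_p). Step 3 — |x − y|_17 = 17^{-2} = 1/289.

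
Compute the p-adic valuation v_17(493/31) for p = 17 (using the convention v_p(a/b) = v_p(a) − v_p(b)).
v_17(493/31) = 1

Factor powers of 17 from the numerator and denominator of the reduced fraction: 493 = 17^1 · 29 and 31 = 17^0 · 31. Apply v_p(a/b) = v_p(a) − v_p(b): v_17(493/31) = 1 − 0 = 1.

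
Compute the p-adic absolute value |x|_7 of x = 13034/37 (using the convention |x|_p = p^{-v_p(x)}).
|13034/37|_7 = 1/343

Step 1 — compute v_7(x) by factoring powers of 7 out of the numerator and denominator: v_7(13034/37) = 3. Step 2 — apply |x|_p = p^{-v_p(x)} = 7^{-3} = 1/343.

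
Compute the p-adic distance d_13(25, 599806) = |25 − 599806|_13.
d_13(25, 599806) = 1/28561

Step 1 — x − y = 25 − 599806 = -599781. Step 2 — v_13(-599781) = 4 (factor: -599781 = −(13^4 · 21); the sign does not affect v_p). Step 3 — |x − y|_13 = 13^{-4} = 1/28561.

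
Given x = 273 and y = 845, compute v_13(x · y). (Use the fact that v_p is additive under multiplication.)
v_13(230685) = 3

v_p(x) = 1 (factor: 273 = 13^1 · 21); v_p(y) = 2 (factor: 845 = 13^2 · 5). Additivity: v_p(xy) = v_p(x) + v_p(y) = 1 + 2 = 3. (Direct check: xy = 230685 = 13^3 · (105).)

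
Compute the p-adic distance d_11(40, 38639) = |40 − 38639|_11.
d_11(40, 38639) = 1/1331

Step 1 — x − y = 40 − 38639 = -38599. Step 2 — v_11(-38599) = 3 (factor: -38599 = −(11^3 · 29); the sign does not affect v_p). Step 3 — |x − y|_11 = 11^{-3} = 1/1331.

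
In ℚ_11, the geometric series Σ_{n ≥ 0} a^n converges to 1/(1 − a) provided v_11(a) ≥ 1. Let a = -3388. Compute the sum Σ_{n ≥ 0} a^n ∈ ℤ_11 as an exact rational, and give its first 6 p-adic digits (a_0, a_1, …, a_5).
Σ a^n = 1/(1 − a) = 1/3389;  first 6 digits = (1, 0, 5, 8, 2, 5)

v_11(a) = 2 ≥ 1, so the series converges in ℤ_11 to 1/(1 − a) = 1/(1 − (-3388)) = 1/3389. Expand this rational in ℤ_11: compute digits iteratively via d_i = x_i mod 11, x_{i+1} = (x_i − d_i)/11. The first 6 digits are (1, 0, 5, 8, 2, 5).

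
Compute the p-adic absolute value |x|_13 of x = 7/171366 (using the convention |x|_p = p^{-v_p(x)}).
|7/171366|_13 = 28561

Step 1 — compute v_13(x) by factoring powers of 13 out of the numerator and denominator: v_13(7/171366) = -4. Step 2 — apply |x|_p = p^{-v_p(x)} = 13^{4} = 28561.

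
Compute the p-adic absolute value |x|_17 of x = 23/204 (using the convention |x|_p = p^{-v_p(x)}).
|23/204|_17 = 17

Step 1 — compute v_17(x) by factoring powers of 17 out of the numerator and denominator: v_17(23/204) = -1. Step 2 — apply |x|_p = p^{-v_p(x)} = 17^{1} = 17.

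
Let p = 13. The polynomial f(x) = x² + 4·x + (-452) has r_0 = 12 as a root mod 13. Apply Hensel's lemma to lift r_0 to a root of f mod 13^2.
r_1 = 142 (mod 169)

Hensel: r_{i+1} = r_i − f(r_i)·(f′(r_i))^{-1} mod 13^{i+2}, f′(x) = 2x + 4. Iterate:
  r_0 = 12 (mod 13)
  r_1 = 142 (mod 169)
Final: r = 142 satisfies f(r) ≡ 0 mod 13^2.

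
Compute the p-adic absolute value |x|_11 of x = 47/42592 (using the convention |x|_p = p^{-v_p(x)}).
|47/42592|_11 = 1331

Step 1 — compute v_11(x) by factoring powers of 11 out of the numerator and denominator: v_11(47/42592) = -3. Step 2 — apply |x|_p = p^{-v_p(x)} = 11^{3} = 1331.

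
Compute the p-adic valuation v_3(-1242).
v_3(-1242) = 3

v_3(n) is the largest exponent k such that 3^k divides n. Factor out: -1242 = -3^3 · 46. (Sign doesn't affect v_p.) So v_3(-1242) = 3.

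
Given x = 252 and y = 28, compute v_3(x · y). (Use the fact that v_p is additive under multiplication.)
v_3(7056) = 2

v_p(x) = 2 (factor: 252 = 3^2 · 28); v_p(y) = 0 (factor: 28 = 3^0 · 28). Additivity: v_p(xy) = v_p(x) + v_p(y) = 2 + 0 = 2. (Direct check: xy = 7056 = 3^2 · (784).)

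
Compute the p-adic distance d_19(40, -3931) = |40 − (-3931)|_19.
d_19(40, -3931) = 1/361

Step 1 — x − y = 40 − (-3931) = 3971. Step 2 — v_19(3971) = 2 (factor: 3971 = (19^2 · 11); the sign does not affect v_p). Step 3 — |x − y|_19 = 19^{-2} = 1/361.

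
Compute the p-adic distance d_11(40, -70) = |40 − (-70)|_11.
d_11(40, -70) = 1/11

Step 1 — x − y = 40 − (-70) = 110. Step 2 — v_11(110) = 1 (factor: 110 = (11^1 · 10); the sign does not affect v_p). Step 3 — |x − y|_11 = 11^{-1} = 1/11.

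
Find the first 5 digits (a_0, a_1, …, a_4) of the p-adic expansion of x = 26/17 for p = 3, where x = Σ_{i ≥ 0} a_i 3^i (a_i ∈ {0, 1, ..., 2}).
(a_0, …, a_4) = (1, 0, 2, 2, 0)

v_3(26/17) = 0 (numerator and denominator both coprime to 3), so x ∈ ℤ_3^×. Compute digits iteratively via a_i = x_i mod 3, x_{i+1} = (x_i − a_i)/3, with x_0 = x:
  x_0 = 26/17;  a_0 = 1;  x_1 = (x_0 − 1)/3 = 3/17
  x_1 = 3/17;  a_1 = 0;  x_2 = (x_1 − 0)/3 = 1/17
  x_2 = 1/17;  a_2 = 2;  x_3 = (x_2 − 2)/3 = -11/17
  x_3 = -11/17;  a_3 = 2;  x_4 = (x_3 − 2)/3 = -15/17
  x_4 = -15/17;  a_4 = 0;  x_5 = (x_4 − 0)/3 = -5/17
Digits: (1, 0, 2, 2, 0).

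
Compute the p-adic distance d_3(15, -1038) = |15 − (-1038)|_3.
d_3(15, -1038) = 1/81

Step 1 — x − y = 15 − (-1038) = 1053. Step 2 — v_3(1053) = 4 (factor: 1053 = (3^4 · 13); the sign does not affect v_p). Step 3 — |x − y|_3 = 3^{-4} = 1/81.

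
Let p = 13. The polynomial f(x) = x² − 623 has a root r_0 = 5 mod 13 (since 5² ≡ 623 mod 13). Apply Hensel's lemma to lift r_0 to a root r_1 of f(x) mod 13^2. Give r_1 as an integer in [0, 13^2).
r_1 = 31 (mod 169)

Hensel's recurrence: r_{i+1} = r_i − f(r_i)·(f′(r_i))^{-1} mod 13^{i+2}, with f′(x) = 2x. Iterate:
  r_0 = 5 (mod 13)
  r_1 = 31 (mod 169)
Final: r_1 = 31, and one checks f(r_1) ≡ 0 mod 13^2.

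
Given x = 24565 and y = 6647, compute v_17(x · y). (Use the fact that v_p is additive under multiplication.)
v_17(163283555) = 5

v_p(x) = 3 (factor: 24565 = 17^3 · 5); v_p(y) = 2 (factor: 6647 = 17^2 · 23). Additivity: v_p(xy) = v_p(x) + v_p(y) = 3 + 2 = 5. (Direct check: xy = 163283555 = 17^5 · (115).)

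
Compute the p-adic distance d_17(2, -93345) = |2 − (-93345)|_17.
d_17(2, -93345) = 1/4913

Step 1 — x − y = 2 − (-93345) = 93347. Step 2 — v_17(93347) = 3 (factor: 93347 = (17^3 · 19); the sign does not affect v_p). Step 3 — |x − y|_17 = 17^{-3} = 1/4913.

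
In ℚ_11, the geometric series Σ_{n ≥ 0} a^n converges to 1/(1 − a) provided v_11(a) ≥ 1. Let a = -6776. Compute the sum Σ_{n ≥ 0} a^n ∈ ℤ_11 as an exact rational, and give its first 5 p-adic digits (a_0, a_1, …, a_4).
Σ a^n = 1/(1 − a) = 1/6777;  first 5 digits = (1, 0, 10, 5, 0)

v_11(a) = 2 ≥ 1, so the series converges in ℤ_11 to 1/(1 − a) = 1/(1 − (-6776)) = 1/6777. Expand this rational in ℤ_11: compute digits iteratively via d_i = x_i mod 11, x_{i+1} = (x_i − d_i)/11. The first 5 digits are (1, 0, 10, 5, 0).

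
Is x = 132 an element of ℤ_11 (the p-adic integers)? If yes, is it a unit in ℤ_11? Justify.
x ∈ ℤ_11 but not a unit; v_11(x) = 1 > 0

ℤ_11 = {x ∈ ℚ_11 : v_11(x) ≥ 0} and ℤ_11^× = {x ∈ ℤ_11 : v_11(x) = 0}. Here v_11(132) = v_11(num) − v_11(den) = 1; compare against these criteria.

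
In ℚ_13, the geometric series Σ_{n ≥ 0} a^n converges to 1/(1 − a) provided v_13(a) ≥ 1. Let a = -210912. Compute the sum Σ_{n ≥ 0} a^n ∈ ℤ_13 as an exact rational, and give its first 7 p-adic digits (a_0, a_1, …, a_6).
Σ a^n = 1/(1 − a) = 1/210913;  first 7 digits = (1, 0, 0, 8, 5, 12, 11)

v_13(a) = 3 ≥ 1, so the series converges in ℤ_13 to 1/(1 − a) = 1/(1 − (-210912)) = 1/210913. Expand this rational in ℤ_13: compute digits iteratively via d_i = x_i mod 13, x_{i+1} = (x_i − d_i)/13. The first 7 digits are (1, 0, 0, 8, 5, 12, 11).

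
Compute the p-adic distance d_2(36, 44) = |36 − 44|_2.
d_2(36, 44) = 1/8

Step 1 — x − y = 36 − 44 = -8. Step 2 — v_2(-8) = 3 (factor: -8 = −(2^3 · 1); the sign does not affect v_p). Step 3 — |x − y|_2 = 2^{-3} = 1/8.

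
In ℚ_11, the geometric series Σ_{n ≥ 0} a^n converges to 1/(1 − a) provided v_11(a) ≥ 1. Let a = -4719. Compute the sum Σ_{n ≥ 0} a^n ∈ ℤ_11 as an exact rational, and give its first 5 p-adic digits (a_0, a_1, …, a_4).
Σ a^n = 1/(1 − a) = 1/4720;  first 5 digits = (1, 0, 5, 7, 2)

v_11(a) = 2 ≥ 1, so the series converges in ℤ_11 to 1/(1 − a) = 1/(1 − (-4719)) = 1/4720. Expand this rational in ℤ_11: compute digits iteratively via d_i = x_i mod 11, x_{i+1} = (x_i − d_i)/11. The first 5 digits are (1, 0, 5, 7, 2).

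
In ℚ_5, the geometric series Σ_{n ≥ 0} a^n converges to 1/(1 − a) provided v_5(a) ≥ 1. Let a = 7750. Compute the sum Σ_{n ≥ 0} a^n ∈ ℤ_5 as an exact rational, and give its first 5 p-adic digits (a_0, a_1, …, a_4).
Σ a^n = 1/(1 − a) = -1/7749;  first 5 digits = (1, 0, 0, 2, 2)

v_5(a) = 3 ≥ 1, so the series converges in ℤ_5 to 1/(1 − a) = 1/(1 − 7750) = -1/7749. Expand this rational in ℤ_5: compute digits iteratively via d_i = x_i mod 5, x_{i+1} = (x_i − d_i)/5. The first 5 digits are (1, 0, 0, 2, 2).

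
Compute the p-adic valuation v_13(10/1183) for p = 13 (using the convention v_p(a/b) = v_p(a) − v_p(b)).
v_13(10/1183) = -2

Factor powers of 13 from the numerator and denominator of the reduced fraction: 10 = 13^0 · 10 and 1183 = 13^2 · 7. Apply v_p(a/b) = v_p(a) − v_p(b): v_13(10/1183) = 0 − 2 = -2.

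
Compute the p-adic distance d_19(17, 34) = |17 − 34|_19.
d_19(17, 34) = 1

Step 1 — x − y = 17 − 34 = -17. Step 2 — v_19(-17) = 0 (factor: -17 = −(19^0 · 17); the sign does not affect v_p). Step 3 — |x − y|_19 = 19^{0} = 1.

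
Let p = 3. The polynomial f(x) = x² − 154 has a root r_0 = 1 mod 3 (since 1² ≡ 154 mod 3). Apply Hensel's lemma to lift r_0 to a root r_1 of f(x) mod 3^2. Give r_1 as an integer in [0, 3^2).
r_1 = 1 (mod 9)

Hensel's recurrence: r_{i+1} = r_i − f(r_i)·(f′(r_i))^{-1} mod 3^{i+2}, with f′(x) = 2x. Iterate:
  r_0 = 1 (mod 3)
  r_1 = 1 (mod 9)
Final: r_1 = 1, and one checks f(r_1) ≡ 0 mod 3^2.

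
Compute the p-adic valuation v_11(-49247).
v_11(-49247) = 3

v_11(n) is the largest exponent k such that 11^k divides n. Factor out: -49247 = -11^3 · 37. (Sign doesn't affect v_p.) So v_11(-49247) = 3.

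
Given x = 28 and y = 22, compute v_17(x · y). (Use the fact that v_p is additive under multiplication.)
v_17(616) = 0

v_p(x) = 0 (factor: 28 = 17^0 · 28); v_p(y) = 0 (factor: 22 = 17^0 · 22). Additivity: v_p(xy) = v_p(x) + v_p(y) = 0 + 0 = 0. (Direct check: xy = 616 = 17^0 · (616).)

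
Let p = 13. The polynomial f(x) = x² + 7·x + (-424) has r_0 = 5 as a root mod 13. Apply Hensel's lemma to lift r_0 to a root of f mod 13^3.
r_2 = 2124 (mod 2197)

Hensel: r_{i+1} = r_i − f(r_i)·(f′(r_i))^{-1} mod 13^{i+2}, f′(x) = 2x + 7. Iterate:
  r_0 = 5 (mod 13)
  r_1 = 96 (mod 169)
  r_2 = 2124 (mod 2197)
Final: r = 2124 satisfies f(r) ≡ 0 mod 13^3.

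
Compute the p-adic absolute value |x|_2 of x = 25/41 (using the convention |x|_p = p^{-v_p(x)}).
|25/41|_2 = 1

Step 1 — compute v_2(x) by factoring powers of 2 out of the numerator and denominator: v_2(25/41) = 0. Step 2 — apply |x|_p = p^{-v_p(x)} = 2^{0} = 1.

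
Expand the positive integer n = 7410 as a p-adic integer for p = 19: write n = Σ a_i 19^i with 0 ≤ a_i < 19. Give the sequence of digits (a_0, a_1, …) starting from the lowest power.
(a_0, a_1, …) = (0, 10, 1, 1)

Repeated division by 19 gives the digits low-to-high: 7410 = 10·19^1 + 1·19^2 + 1·19^3. Digit sequence: (0, 10, 1, 1).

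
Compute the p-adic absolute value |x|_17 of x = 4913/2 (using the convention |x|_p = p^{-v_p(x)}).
|4913/2|_17 = 1/4913

Step 1 — compute v_17(x) by factoring powers of 17 out of the numerator and denominator: v_17(4913/2) = 3. Step 2 — apply |x|_p = p^{-v_p(x)} = 17^{-3} = 1/4913.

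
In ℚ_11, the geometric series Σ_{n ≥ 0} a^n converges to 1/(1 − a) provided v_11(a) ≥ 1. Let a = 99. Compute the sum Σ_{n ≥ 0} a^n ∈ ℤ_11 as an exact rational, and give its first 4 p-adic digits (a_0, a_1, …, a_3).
Σ a^n = 1/(1 − a) = -1/98;  first 4 digits = (1, 9, 4, 10)

v_11(a) = 1 ≥ 1, so the series converges in ℤ_11 to 1/(1 − a) = 1/(1 − 99) = -1/98. Expand this rational in ℤ_11: compute digits iteratively via d_i = x_i mod 11, x_{i+1} = (x_i − d_i)/11. The first 4 digits are (1, 9, 4, 10).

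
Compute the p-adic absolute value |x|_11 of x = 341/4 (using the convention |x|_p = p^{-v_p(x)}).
|341/4|_11 = 1/11

Step 1 — compute v_11(x) by factoring powers of 11 out of the numerator and denominator: v_11(341/4) = 1. Step 2 — apply |x|_p = p^{-v_p(x)} = 11^{-1} = 1/11.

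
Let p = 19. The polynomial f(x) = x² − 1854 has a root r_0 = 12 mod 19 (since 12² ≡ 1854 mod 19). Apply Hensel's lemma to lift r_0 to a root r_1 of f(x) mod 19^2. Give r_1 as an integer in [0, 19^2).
r_1 = 354 (mod 361)

Hensel's recurrence: r_{i+1} = r_i − f(r_i)·(f′(r_i))^{-1} mod 19^{i+2}, with f′(x) = 2x. Iterate:
  r_0 = 12 (mod 19)
  r_1 = 354 (mod 361)
Final: r_1 = 354, and one checks f(r_1) ≡ 0 mod 19^2.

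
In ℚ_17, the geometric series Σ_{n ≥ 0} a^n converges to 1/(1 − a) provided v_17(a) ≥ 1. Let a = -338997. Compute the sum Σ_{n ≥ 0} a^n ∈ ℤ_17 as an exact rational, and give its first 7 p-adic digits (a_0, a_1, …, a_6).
Σ a^n = 1/(1 − a) = 1/338998;  first 7 digits = (1, 0, 0, 16, 12, 16, 0)

v_17(a) = 3 ≥ 1, so the series converges in ℤ_17 to 1/(1 − a) = 1/(1 − (-338997)) = 1/338998. Expand this rational in ℤ_17: compute digits iteratively via d_i = x_i mod 17, x_{i+1} = (x_i − d_i)/17. The first 7 digits are (1, 0, 0, 16, 12, 16, 0).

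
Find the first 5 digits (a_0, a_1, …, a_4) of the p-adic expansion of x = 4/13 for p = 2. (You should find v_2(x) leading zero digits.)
(a_0, …, a_4) = (0, 0, 1, 0, 1)

v_2(4/13) = 2, so a_0 = ... = a_1 = 0. Factor out: x = 2^2 · u with u = 1/13 a unit in ℤ_2. Expand u iteratively via a_{v+i} = u_i mod 2, u_{i+1} = (u_i − a_{v+i})/2:
  u_0 = 1/13;  a_2 = 1;  u_1 = (u_0 − 1)/2 = -6/13
  u_1 = -6/13;  a_3 = 0;  u_2 = (u_1 − 0)/2 = -3/13
  u_2 = -3/13;  a_4 = 1;  u_3 = (u_2 − 1)/2 = -8/13
Digits: (0, 0, 1, 0, 1).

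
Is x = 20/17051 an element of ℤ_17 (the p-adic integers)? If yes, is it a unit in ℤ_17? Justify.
x ∉ ℤ_17 (v_17(x) = -2 < 0)

ℤ_17 = {x ∈ ℚ_17 : v_17(x) ≥ 0} and ℤ_17^× = {x ∈ ℤ_17 : v_17(x) = 0}. Here v_17(20/17051) = v_17(num) − v_17(den) = -2; compare against these criteria.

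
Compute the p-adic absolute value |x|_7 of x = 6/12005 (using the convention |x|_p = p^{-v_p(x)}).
|6/12005|_7 = 2401

Step 1 — compute v_7(x) by factoring powers of 7 out of the numerator and denominator: v_7(6/12005) = -4. Step 2 — apply |x|_p = p^{-v_p(x)} = 7^{4} = 2401.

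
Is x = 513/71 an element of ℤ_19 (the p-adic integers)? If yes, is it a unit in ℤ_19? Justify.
x ∈ ℤ_19 but not a unit; v_19(x) = 1 > 0

ℤ_19 = {x ∈ ℚ_19 : v_19(x) ≥ 0} and ℤ_19^× = {x ∈ ℤ_19 : v_19(x) = 0}. Here v_19(513/71) = v_19(num) − v_19(den) = 1; compare against these criteria.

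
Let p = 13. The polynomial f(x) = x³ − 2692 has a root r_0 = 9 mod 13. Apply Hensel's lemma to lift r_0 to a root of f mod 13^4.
r_3 = 24995 (mod 28561)

Hensel: r_{i+1} = r_i − f(r_i)/f′(r_i) mod 13^{i+2}, where f′(x) = 3x². Iterate:
  r_0 = 9 (mod 13)
  r_1 = 152 (mod 169)
  r_2 = 828 (mod 2197)
  r_3 = 24995 (mod 28561)
Final: r = 24995 with f(r) ≡ 0 mod 13^4.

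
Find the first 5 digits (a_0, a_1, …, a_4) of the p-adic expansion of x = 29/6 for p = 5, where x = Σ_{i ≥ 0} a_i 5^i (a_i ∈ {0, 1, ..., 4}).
(a_0, …, a_4) = (4, 1, 4, 0, 4)

v_5(29/6) = 0 (numerator and denominator both coprime to 5), so x ∈ ℤ_5^×. Compute digits iteratively via a_i = x_i mod 5, x_{i+1} = (x_i − a_i)/5, with x_0 = x:
  x_0 = 29/6;  a_0 = 4;  x_1 = (x_0 − 4)/5 = 1/6
  x_1 = 1/6;  a_1 = 1;  x_2 = (x_1 − 1)/5 = -1/6
  x_2 = -1/6;  a_2 = 4;  x_3 = (x_2 − 4)/5 = -5/6
  x_3 = -5/6;  a_3 = 0;  x_4 = (x_3 − 0)/5 = -1/6
  x_4 = -1/6;  a_4 = 4;  x_5 = (x_4 − 4)/5 = -5/6
Digits: (4, 1, 4, 0, 4).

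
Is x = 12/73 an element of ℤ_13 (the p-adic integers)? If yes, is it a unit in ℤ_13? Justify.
x ∈ ℤ_13^× (unit); v_13(x) = 0

ℤ_13 = {x ∈ ℚ_13 : v_13(x) ≥ 0} and ℤ_13^× = {x ∈ ℤ_13 : v_13(x) = 0}. Here v_13(12/73) = v_13(num) − v_13(den) = 0; compare against these criteria.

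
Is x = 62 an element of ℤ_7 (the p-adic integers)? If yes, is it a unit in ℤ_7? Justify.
x ∈ ℤ_7^× (unit); v_7(x) = 0

ℤ_7 = {x ∈ ℚ_7 : v_7(x) ≥ 0} and ℤ_7^× = {x ∈ ℤ_7 : v_7(x) = 0}. Here v_7(62) = v_7(num) − v_7(den) = 0; compare against these criteria.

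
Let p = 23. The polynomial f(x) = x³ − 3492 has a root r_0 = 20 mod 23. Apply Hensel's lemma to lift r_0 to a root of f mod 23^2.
r_1 = 480 (mod 529)

Hensel: r_{i+1} = r_i − f(r_i)/f′(r_i) mod 23^{i+2}, where f′(x) = 3x². Iterate:
  r_0 = 20 (mod 23)
  r_1 = 480 (mod 529)
Final: r = 480 with f(r) ≡ 0 mod 23^2.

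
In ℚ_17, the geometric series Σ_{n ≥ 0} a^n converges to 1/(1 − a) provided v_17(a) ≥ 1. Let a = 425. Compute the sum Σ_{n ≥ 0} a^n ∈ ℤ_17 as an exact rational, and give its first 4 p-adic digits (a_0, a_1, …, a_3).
Σ a^n = 1/(1 − a) = -1/424;  first 4 digits = (1, 8, 14, 4)

v_17(a) = 1 ≥ 1, so the series converges in ℤ_17 to 1/(1 − a) = 1/(1 − 425) = -1/424. Expand this rational in ℤ_17: compute digits iteratively via d_i = x_i mod 17, x_{i+1} = (x_i − d_i)/17. The first 4 digits are (1, 8, 14, 4).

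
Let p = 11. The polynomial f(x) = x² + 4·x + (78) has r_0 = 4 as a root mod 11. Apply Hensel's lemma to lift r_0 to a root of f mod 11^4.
r_3 = 11631 (mod 14641)

Hensel: r_{i+1} = r_i − f(r_i)·(f′(r_i))^{-1} mod 11^{i+2}, f′(x) = 2x + 4. Iterate:
  r_0 = 4 (mod 11)
  r_1 = 15 (mod 121)
  r_2 = 983 (mod 1331)
  r_3 = 11631 (mod 14641)
Final: r = 11631 satisfies f(r) ≡ 0 mod 11^4.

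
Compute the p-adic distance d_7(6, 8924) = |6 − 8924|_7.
d_7(6, 8924) = 1/343

Step 1 — x − y = 6 − 8924 = -8918. Step 2 — v_7(-8918) = 3 (factor: -8918 = −(7^3 · 26); the sign does not affect v_p). Step 3 — |x − y|_7 = 7^{-3} = 1/343.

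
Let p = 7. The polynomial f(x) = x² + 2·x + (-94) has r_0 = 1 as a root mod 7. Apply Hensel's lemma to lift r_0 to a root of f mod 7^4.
r_3 = 2290 (mod 2401)

Hensel: r_{i+1} = r_i − f(r_i)·(f′(r_i))^{-1} mod 7^{i+2}, f′(x) = 2x + 2. Iterate:
  r_0 = 1 (mod 7)
  r_1 = 36 (mod 49)
  r_2 = 232 (mod 343)
  r_3 = 2290 (mod 2401)
Final: r = 2290 satisfies f(r) ≡ 0 mod 7^4.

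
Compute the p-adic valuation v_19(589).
v_19(589) = 1

v_19(n) is the largest exponent k such that 19^k divides n. Factor out: 589 = 19^1 · 31. (Sign doesn't affect v_p.) So v_19(589) = 1.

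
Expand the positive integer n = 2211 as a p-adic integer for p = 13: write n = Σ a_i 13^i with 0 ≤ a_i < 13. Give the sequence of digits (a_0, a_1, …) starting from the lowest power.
(a_0, a_1, …) = (1, 1, 0, 1)

Repeated division by 13 gives the digits low-to-high: 2211 = 1 + 1·13^1 + 1·13^3. Digit sequence: (1, 1, 0, 1).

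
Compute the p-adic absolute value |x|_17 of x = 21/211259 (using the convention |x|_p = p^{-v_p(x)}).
|21/211259|_17 = 4913

Step 1 — compute v_17(x) by factoring powers of 17 out of the numerator and denominator: v_17(21/211259) = -3. Step 2 — apply |x|_p = p^{-v_p(x)} = 17^{3} = 4913.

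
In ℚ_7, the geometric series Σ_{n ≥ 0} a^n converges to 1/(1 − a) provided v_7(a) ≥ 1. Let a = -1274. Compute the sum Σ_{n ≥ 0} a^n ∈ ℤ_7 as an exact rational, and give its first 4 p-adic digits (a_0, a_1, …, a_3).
Σ a^n = 1/(1 − a) = 1/1275;  first 4 digits = (1, 0, 2, 3)

v_7(a) = 2 ≥ 1, so the series converges in ℤ_7 to 1/(1 − a) = 1/(1 − (-1274)) = 1/1275. Expand this rational in ℤ_7: compute digits iteratively via d_i = x_i mod 7, x_{i+1} = (x_i − d_i)/7. The first 4 digits are (1, 0, 2, 3).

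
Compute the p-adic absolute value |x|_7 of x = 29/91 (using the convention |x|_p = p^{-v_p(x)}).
|29/91|_7 = 7

Step 1 — compute v_7(x) by factoring powers of 7 out of the numerator and denominator: v_7(29/91) = -1. Step 2 — apply |x|_p = p^{-v_p(x)} = 7^{1} = 7.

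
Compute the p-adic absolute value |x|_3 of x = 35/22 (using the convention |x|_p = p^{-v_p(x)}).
|35/22|_3 = 1

Step 1 — compute v_3(x) by factoring powers of 3 out of the numerator and denominator: v_3(35/22) = 0. Step 2 — apply |x|_p = p^{-v_p(x)} = 3^{0} = 1.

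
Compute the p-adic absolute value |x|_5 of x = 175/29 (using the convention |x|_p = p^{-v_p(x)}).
|175/29|_5 = 1/25

Step 1 — compute v_5(x) by factoring powers of 5 out of the numerator and denominator: v_5(175/29) = 2. Step 2 — apply |x|_p = p^{-v_p(x)} = 5^{-2} = 1/25.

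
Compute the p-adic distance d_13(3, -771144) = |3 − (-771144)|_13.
d_13(3, -771144) = 1/28561

Step 1 — x − y = 3 − (-771144) = 771147. Step 2 — v_13(771147) = 4 (factor: 771147 = (13^4 · 27); the sign does not affect v_p). Step 3 — |x − y|_13 = 13^{-4} = 1/28561.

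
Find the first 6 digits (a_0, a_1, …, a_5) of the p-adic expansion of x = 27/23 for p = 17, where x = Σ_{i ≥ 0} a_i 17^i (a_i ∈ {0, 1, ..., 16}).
(a_0, …, a_5) = (13, 3, 2, 8, 1, 11)

v_17(27/23) = 0 (numerator and denominator both coprime to 17), so x ∈ ℤ_17^×. Compute digits iteratively via a_i = x_i mod 17, x_{i+1} = (x_i − a_i)/17, with x_0 = x:
  x_0 = 27/23;  a_0 = 13;  x_1 = (x_0 − 13)/17 = -16/23
  x_1 = -16/23;  a_1 = 3;  x_2 = (x_1 − 3)/17 = -5/23
  x_2 = -5/23;  a_2 = 2;  x_3 = (x_2 − 2)/17 = -3/23
  x_3 = -3/23;  a_3 = 8;  x_4 = (x_3 − 8)/17 = -11/23
  x_4 = -11/23;  a_4 = 1;  x_5 = (x_4 − 1)/17 = -2/23
  x_5 = -2/23;  a_5 = 11;  x_6 = (x_5 − 11)/17 = -15/23
Digits: (13, 3, 2, 8, 1, 11).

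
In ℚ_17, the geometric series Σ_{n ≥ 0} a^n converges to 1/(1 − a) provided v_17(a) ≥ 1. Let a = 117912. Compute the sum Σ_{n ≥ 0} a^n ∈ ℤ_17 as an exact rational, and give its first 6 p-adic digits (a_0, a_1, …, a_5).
Σ a^n = 1/(1 − a) = -1/117911;  first 6 digits = (1, 0, 0, 7, 1, 0)

v_17(a) = 3 ≥ 1, so the series converges in ℤ_17 to 1/(1 − a) = 1/(1 − 117912) = -1/117911. Expand this rational in ℤ_17: compute digits iteratively via d_i = x_i mod 17, x_{i+1} = (x_i − d_i)/17. The first 6 digits are (1, 0, 0, 7, 1, 0).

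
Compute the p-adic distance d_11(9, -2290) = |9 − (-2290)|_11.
d_11(9, -2290) = 1/121

Step 1 — x − y = 9 − (-2290) = 2299. Step 2 — v_11(2299) = 2 (factor: 2299 = (11^2 · 19); the sign does not affect v_p). Step 3 — |x − y|_11 = 11^{-2} = 1/121.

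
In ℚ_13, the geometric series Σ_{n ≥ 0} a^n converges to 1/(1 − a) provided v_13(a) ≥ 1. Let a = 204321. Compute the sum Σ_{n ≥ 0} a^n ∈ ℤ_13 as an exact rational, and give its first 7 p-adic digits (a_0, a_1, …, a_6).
Σ a^n = 1/(1 − a) = -1/204320;  first 7 digits = (1, 0, 0, 2, 7, 0, 4)

v_13(a) = 3 ≥ 1, so the series converges in ℤ_13 to 1/(1 − a) = 1/(1 − 204321) = -1/204320. Expand this rational in ℤ_13: compute digits iteratively via d_i = x_i mod 13, x_{i+1} = (x_i − d_i)/13. The first 7 digits are (1, 0, 0, 2, 7, 0, 4).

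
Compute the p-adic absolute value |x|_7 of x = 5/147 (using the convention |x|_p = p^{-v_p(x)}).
|5/147|_7 = 49

Step 1 — compute v_7(x) by factoring powers of 7 out of the numerator and denominator: v_7(5/147) = -2. Step 2 — apply |x|_p = p^{-v_p(x)} = 7^{2} = 49.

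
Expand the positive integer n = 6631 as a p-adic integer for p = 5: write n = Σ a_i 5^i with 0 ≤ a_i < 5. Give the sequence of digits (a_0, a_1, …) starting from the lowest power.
(a_0, a_1, …) = (1, 1, 0, 3, 0, 2)

Repeated division by 5 gives the digits low-to-high: 6631 = 1 + 1·5^1 + 3·5^3 + 2·5^5. Digit sequence: (1, 1, 0, 3, 0, 2).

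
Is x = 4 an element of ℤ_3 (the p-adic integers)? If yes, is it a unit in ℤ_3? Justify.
x ∈ ℤ_3^× (unit); v_3(x) = 0

ℤ_3 = {x ∈ ℚ_3 : v_3(x) ≥ 0} and ℤ_3^× = {x ∈ ℤ_3 : v_3(x) = 0}. Here v_3(4) = v_3(num) − v_3(den) = 0; compare against these criteria.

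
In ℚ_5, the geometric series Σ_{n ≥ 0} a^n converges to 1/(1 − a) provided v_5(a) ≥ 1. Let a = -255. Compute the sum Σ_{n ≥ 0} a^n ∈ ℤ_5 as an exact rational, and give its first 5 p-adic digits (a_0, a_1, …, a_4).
Σ a^n = 1/(1 − a) = 1/256;  first 5 digits = (1, 4, 0, 2, 4)

v_5(a) = 1 ≥ 1, so the series converges in ℤ_5 to 1/(1 − a) = 1/(1 − (-255)) = 1/256. Expand this rational in ℤ_5: compute digits iteratively via d_i = x_i mod 5, x_{i+1} = (x_i − d_i)/5. The first 5 digits are (1, 4, 0, 2, 4).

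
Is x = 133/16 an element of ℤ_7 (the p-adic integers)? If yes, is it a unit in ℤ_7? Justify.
x ∈ ℤ_7 but not a unit; v_7(x) = 1 > 0

ℤ_7 = {x ∈ ℚ_7 : v_7(x) ≥ 0} and ℤ_7^× = {x ∈ ℤ_7 : v_7(x) = 0}. Here v_7(133/16) = v_7(num) − v_7(den) = 1; compare against these criteria.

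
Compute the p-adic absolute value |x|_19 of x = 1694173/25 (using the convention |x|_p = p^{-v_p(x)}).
|1694173/25|_19 = 1/130321

Step 1 — compute v_19(x) by factoring powers of 19 out of the numerator and denominator: v_19(1694173/25) = 4. Step 2 — apply |x|_p = p^{-v_p(x)} = 19^{-4} = 1/130321.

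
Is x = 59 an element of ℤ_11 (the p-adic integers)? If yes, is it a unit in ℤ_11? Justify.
x ∈ ℤ_11^× (unit); v_11(x) = 0

ℤ_11 = {x ∈ ℚ_11 : v_11(x) ≥ 0} and ℤ_11^× = {x ∈ ℤ_11 : v_11(x) = 0}. Here v_11(59) = v_11(num) − v_11(den) = 0; compare against these criteria.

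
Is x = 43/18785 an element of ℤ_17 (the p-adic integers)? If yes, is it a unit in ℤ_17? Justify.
x ∉ ℤ_17 (v_17(x) = -2 < 0)

ℤ_17 = {x ∈ ℚ_17 : v_17(x) ≥ 0} and ℤ_17^× = {x ∈ ℤ_17 : v_17(x) = 0}. Here v_17(43/18785) = v_17(num) − v_17(den) = -2; compare against these criteria.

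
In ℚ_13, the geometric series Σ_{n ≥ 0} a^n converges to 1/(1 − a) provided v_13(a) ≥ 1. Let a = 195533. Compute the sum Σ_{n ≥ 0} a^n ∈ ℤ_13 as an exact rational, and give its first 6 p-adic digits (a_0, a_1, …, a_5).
Σ a^n = 1/(1 − a) = -1/195532;  first 6 digits = (1, 0, 0, 11, 6, 0)

v_13(a) = 3 ≥ 1, so the series converges in ℤ_13 to 1/(1 − a) = 1/(1 − 195533) = -1/195532. Expand this rational in ℤ_13: compute digits iteratively via d_i = x_i mod 13, x_{i+1} = (x_i − d_i)/13. The first 6 digits are (1, 0, 0, 11, 6, 0).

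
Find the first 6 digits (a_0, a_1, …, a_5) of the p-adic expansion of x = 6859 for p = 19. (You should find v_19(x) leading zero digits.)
(a_0, …, a_5) = (0, 0, 0, 1, 0, 0)

v_19(6859) = 3, so a_0 = ... = a_2 = 0. Factor out: x = 19^3 · u with u = 1 a unit in ℤ_19. Expand u iteratively via a_{v+i} = u_i mod 19, u_{i+1} = (u_i − a_{v+i})/19:
  u_0 = 1;  a_3 = 1;  u_1 = (u_0 − 1)/19 = 0
  u_1 = 0;  a_4 = 0;  u_2 = (u_1 − 0)/19 = 0
  u_2 = 0;  a_5 = 0;  u_3 = (u_2 − 0)/19 = 0
Digits: (0, 0, 0, 1, 0, 0).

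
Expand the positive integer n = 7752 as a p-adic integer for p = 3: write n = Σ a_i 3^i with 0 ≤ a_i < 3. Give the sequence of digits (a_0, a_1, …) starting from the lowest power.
(a_0, a_1, …) = (0, 1, 0, 2, 2, 1, 1, 0, 1)

Repeated division by 3 gives the digits low-to-high: 7752 = 1·3^1 + 2·3^3 + 2·3^4 + 1·3^5 + 1·3^6 + 1·3^8. Digit sequence: (0, 1, 0, 2, 2, 1, 1, 0, 1).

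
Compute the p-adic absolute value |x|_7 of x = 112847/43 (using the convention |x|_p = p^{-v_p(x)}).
|112847/43|_7 = 1/2401

Step 1 — compute v_7(x) by factoring powers of 7 out of the numerator and denominator: v_7(112847/43) = 4. Step 2 — apply |x|_p = p^{-v_p(x)} = 7^{-4} = 1/2401.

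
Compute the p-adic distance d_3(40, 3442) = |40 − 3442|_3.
d_3(40, 3442) = 1/243

Step 1 — x − y = 40 − 3442 = -3402. Step 2 — v_3(-3402) = 5 (factor: -3402 = −(3^5 · 14); the sign does not affect v_p). Step 3 — |x − y|_3 = 3^{-5} = 1/243.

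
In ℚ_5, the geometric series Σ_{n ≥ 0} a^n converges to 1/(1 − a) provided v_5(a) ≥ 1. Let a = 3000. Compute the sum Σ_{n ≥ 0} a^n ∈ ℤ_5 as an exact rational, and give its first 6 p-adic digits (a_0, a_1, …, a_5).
Σ a^n = 1/(1 − a) = -1/2999;  first 6 digits = (1, 0, 0, 4, 4, 0)

v_5(a) = 3 ≥ 1, so the series converges in ℤ_5 to 1/(1 − a) = 1/(1 − 3000) = -1/2999. Expand this rational in ℤ_5: compute digits iteratively via d_i = x_i mod 5, x_{i+1} = (x_i − d_i)/5. The first 6 digits are (1, 0, 0, 4, 4, 0).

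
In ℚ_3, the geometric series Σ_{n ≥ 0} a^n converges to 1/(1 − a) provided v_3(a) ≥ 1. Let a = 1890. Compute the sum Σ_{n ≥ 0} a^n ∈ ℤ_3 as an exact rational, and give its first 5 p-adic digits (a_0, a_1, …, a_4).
Σ a^n = 1/(1 − a) = -1/1889;  first 5 digits = (1, 0, 0, 1, 2)

v_3(a) = 3 ≥ 1, so the series converges in ℤ_3 to 1/(1 − a) = 1/(1 − 1890) = -1/1889. Expand this rational in ℤ_3: compute digits iteratively via d_i = x_i mod 3, x_{i+1} = (x_i − d_i)/3. The first 5 digits are (1, 0, 0, 1, 2).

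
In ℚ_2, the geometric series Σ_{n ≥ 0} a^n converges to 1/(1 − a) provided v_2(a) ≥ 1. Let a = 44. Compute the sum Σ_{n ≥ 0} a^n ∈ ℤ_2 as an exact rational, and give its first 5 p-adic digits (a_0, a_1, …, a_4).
Σ a^n = 1/(1 − a) = -1/43;  first 5 digits = (1, 0, 1, 1, 1)

v_2(a) = 2 ≥ 1, so the series converges in ℤ_2 to 1/(1 − a) = 1/(1 − 44) = -1/43. Expand this rational in ℤ_2: compute digits iteratively via d_i = x_i mod 2, x_{i+1} = (x_i − d_i)/2. The first 5 digits are (1, 0, 1, 1, 1).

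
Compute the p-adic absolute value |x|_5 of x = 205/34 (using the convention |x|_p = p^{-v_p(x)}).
|205/34|_5 = 1/5

Step 1 — compute v_5(x) by factoring powers of 5 out of the numerator and denominator: v_5(205/34) = 1. Step 2 — apply |x|_p = p^{-v_p(x)} = 5^{-1} = 1/5.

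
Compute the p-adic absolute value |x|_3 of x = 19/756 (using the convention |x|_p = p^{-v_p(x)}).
|19/756|_3 = 27

Step 1 — compute v_3(x) by factoring powers of 3 out of the numerator and denominator: v_3(19/756) = -3. Step 2 — apply |x|_p = p^{-v_p(x)} = 3^{3} = 27.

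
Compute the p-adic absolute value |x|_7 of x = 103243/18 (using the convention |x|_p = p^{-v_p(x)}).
|103243/18|_7 = 1/2401

Step 1 — compute v_7(x) by factoring powers of 7 out of the numerator and denominator: v_7(103243/18) = 4. Step 2 — apply |x|_p = p^{-v_p(x)} = 7^{-4} = 1/2401.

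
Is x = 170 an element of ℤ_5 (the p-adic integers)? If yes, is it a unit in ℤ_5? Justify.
x ∈ ℤ_5 but not a unit; v_5(x) = 1 > 0

ℤ_5 = {x ∈ ℚ_5 : v_5(x) ≥ 0} and ℤ_5^× = {x ∈ ℤ_5 : v_5(x) = 0}. Here v_5(170) = v_5(num) − v_5(den) = 1; compare against these criteria.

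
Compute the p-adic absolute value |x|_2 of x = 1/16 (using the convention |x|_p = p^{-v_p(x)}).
|1/16|_2 = 16

Step 1 — compute v_2(x) by factoring powers of 2 out of the numerator and denominator: v_2(1/16) = -4. Step 2 — apply |x|_p = p^{-v_p(x)} = 2^{4} = 16.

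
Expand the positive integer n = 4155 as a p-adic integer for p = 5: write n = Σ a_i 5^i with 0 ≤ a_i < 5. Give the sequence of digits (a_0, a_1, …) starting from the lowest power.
(a_0, a_1, …) = (0, 1, 1, 3, 1, 1)

Repeated division by 5 gives the digits low-to-high: 4155 = 1·5^1 + 1·5^2 + 3·5^3 + 1·5^4 + 1·5^5. Digit sequence: (0, 1, 1, 3, 1, 1).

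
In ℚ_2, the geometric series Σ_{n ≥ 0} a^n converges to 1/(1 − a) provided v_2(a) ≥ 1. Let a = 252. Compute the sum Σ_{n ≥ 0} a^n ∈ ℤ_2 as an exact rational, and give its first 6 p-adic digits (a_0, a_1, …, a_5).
Σ a^n = 1/(1 − a) = -1/251;  first 6 digits = (1, 0, 1, 1, 0, 0)

v_2(a) = 2 ≥ 1, so the series converges in ℤ_2 to 1/(1 − a) = 1/(1 − 252) = -1/251. Expand this rational in ℤ_2: compute digits iteratively via d_i = x_i mod 2, x_{i+1} = (x_i − d_i)/2. The first 6 digits are (1, 0, 1, 1, 0, 0).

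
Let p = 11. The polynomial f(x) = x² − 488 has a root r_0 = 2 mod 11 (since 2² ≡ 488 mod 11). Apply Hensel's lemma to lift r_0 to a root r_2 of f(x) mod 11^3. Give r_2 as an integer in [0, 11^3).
r_2 = 123 (mod 1331)

Hensel's recurrence: r_{i+1} = r_i − f(r_i)·(f′(r_i))^{-1} mod 11^{i+2}, with f′(x) = 2x. Iterate:
  r_0 = 2 (mod 11)
  r_1 = 2 (mod 121)
  r_2 = 123 (mod 1331)
Final: r_2 = 123, and one checks f(r_2) ≡ 0 mod 11^3.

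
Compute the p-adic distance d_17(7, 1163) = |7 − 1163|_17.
d_17(7, 1163) = 1/289

Step 1 — x − y = 7 − 1163 = -1156. Step 2 — v_17(-1156) = 2 (factor: -1156 = −(17^2 · 4); the sign does not affect v_p). Step 3 — |x − y|_17 = 17^{-2} = 1/289.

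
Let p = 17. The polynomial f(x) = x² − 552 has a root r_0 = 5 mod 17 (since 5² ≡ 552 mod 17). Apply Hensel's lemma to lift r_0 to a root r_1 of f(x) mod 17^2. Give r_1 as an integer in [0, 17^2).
r_1 = 260 (mod 289)

Hensel's recurrence: r_{i+1} = r_i − f(r_i)·(f′(r_i))^{-1} mod 17^{i+2}, with f′(x) = 2x. Iterate:
  r_0 = 5 (mod 17)
  r_1 = 260 (mod 289)
Final: r_1 = 260, and one checks f(r_1) ≡ 0 mod 17^2.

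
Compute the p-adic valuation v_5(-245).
v_5(-245) = 1

v_5(n) is the largest exponent k such that 5^k divides n. Factor out: -245 = -5^1 · 49. (Sign doesn't affect v_p.) So v_5(-245) = 1.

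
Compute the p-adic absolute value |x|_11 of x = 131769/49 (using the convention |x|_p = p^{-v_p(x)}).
|131769/49|_11 = 1/14641

Step 1 — compute v_11(x) by factoring powers of 11 out of the numerator and denominator: v_11(131769/49) = 4. Step 2 — apply |x|_p = p^{-v_p(x)} = 11^{-4} = 1/14641.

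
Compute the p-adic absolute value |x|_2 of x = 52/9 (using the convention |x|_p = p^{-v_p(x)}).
|52/9|_2 = 1/4

Step 1 — compute v_2(x) by factoring powers of 2 out of the numerator and denominator: v_2(52/9) = 2. Step 2 — apply |x|_p = p^{-v_p(x)} = 2^{-2} = 1/4.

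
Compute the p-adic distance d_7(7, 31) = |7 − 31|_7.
d_7(7, 31) = 1

Step 1 — x − y = 7 − 31 = -24. Step 2 — v_7(-24) = 0 (factor: -24 = −(7^0 · 24); the sign does not affect v_p). Step 3 — |x − y|_7 = 7^{0} = 1.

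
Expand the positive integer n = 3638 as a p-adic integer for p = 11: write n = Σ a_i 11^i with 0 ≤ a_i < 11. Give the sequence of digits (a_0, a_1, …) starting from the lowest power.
(a_0, a_1, …) = (8, 0, 8, 2)

Repeated division by 11 gives the digits low-to-high: 3638 = 8 + 8·11^2 + 2·11^3. Digit sequence: (8, 0, 8, 2).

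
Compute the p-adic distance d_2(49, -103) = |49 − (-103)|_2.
d_2(49, -103) = 1/8

Step 1 — x − y = 49 − (-103) = 152. Step 2 — v_2(152) = 3 (factor: 152 = (2^3 · 19); the sign does not affect v_p). Step 3 — |x − y|_2 = 2^{-3} = 1/8.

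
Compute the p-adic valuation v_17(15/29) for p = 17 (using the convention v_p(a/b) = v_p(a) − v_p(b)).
v_17(15/29) = 0

Factor powers of 17 from the numerator and denominator of the reduced fraction: 15 = 17^0 · 15 and 29 = 17^0 · 29. Apply v_p(a/b) = v_p(a) − v_p(b): v_17(15/29) = 0 − 0 = 0.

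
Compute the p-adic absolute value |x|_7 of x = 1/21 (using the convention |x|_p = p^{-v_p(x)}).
|1/21|_7 = 7

Step 1 — compute v_7(x) by factoring powers of 7 out of the numerator and denominator: v_7(1/21) = -1. Step 2 — apply |x|_p = p^{-v_p(x)} = 7^{1} = 7.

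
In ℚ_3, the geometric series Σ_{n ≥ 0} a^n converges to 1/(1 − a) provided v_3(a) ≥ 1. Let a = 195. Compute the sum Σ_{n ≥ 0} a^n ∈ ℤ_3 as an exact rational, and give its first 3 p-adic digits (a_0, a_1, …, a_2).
Σ a^n = 1/(1 − a) = -1/194;  first 3 digits = (1, 2, 1)

v_3(a) = 1 ≥ 1, so the series converges in ℤ_3 to 1/(1 − a) = 1/(1 − 195) = -1/194. Expand this rational in ℤ_3: compute digits iteratively via d_i = x_i mod 3, x_{i+1} = (x_i − d_i)/3. The first 3 digits are (1, 2, 1).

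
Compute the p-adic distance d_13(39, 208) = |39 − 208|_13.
d_13(39, 208) = 1/169

Step 1 — x − y = 39 − 208 = -169. Step 2 — v_13(-169) = 2 (factor: -169 = −(13^2 · 1); the sign does not affect v_p). Step 3 — |x − y|_13 = 13^{-2} = 1/169.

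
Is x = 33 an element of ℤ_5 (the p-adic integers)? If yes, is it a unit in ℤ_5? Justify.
x ∈ ℤ_5^× (unit); v_5(x) = 0

ℤ_5 = {x ∈ ℚ_5 : v_5(x) ≥ 0} and ℤ_5^× = {x ∈ ℤ_5 : v_5(x) = 0}. Here v_5(33) = v_5(num) − v_5(den) = 0; compare against these criteria.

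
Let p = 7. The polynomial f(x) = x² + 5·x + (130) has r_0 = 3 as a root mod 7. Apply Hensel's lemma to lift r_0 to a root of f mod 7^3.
r_2 = 283 (mod 343)

Hensel: r_{i+1} = r_i − f(r_i)·(f′(r_i))^{-1} mod 7^{i+2}, f′(x) = 2x + 5. Iterate:
  r_0 = 3 (mod 7)
  r_1 = 38 (mod 49)
  r_2 = 283 (mod 343)
Final: r = 283 satisfies f(r) ≡ 0 mod 7^3.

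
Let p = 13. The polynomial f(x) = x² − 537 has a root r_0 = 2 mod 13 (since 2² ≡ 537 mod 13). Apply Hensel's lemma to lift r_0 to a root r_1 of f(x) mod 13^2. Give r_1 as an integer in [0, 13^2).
r_1 = 93 (mod 169)

Hensel's recurrence: r_{i+1} = r_i − f(r_i)·(f′(r_i))^{-1} mod 13^{i+2}, with f′(x) = 2x. Iterate:
  r_0 = 2 (mod 13)
  r_1 = 93 (mod 169)
Final: r_1 = 93, and one checks f(r_1) ≡ 0 mod 13^2.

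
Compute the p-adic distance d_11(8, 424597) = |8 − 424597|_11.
d_11(8, 424597) = 1/14641

Step 1 — x − y = 8 − 424597 = -424589. Step 2 — v_11(-424589) = 4 (factor: -424589 = −(11^4 · 29); the sign does not affect v_p). Step 3 — |x − y|_11 = 11^{-4} = 1/14641.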